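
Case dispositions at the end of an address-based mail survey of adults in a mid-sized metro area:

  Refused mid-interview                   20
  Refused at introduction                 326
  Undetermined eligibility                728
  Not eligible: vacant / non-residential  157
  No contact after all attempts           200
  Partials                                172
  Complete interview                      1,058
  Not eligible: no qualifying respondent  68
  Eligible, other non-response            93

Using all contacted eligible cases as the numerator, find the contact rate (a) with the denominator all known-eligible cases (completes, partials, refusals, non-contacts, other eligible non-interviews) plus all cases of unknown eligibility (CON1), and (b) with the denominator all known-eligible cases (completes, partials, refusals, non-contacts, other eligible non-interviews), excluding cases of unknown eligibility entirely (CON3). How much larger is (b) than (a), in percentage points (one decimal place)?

25.0

Refused = 326 + 20 = 346
Not eligible = 68 + 157 = 225
Numerator: 1058 + 172 + 346 + 93 = 1669
Base: 1058 + 172 + 346 + 200 + 93 + 728 = 2597
CON1 = 1669 / 2597 = 0.6427
Base: 1058 + 172 + 346 + 200 + 93 = 1869
CON3 = 1669 / 1869 = 0.8930
Difference = 89.30 − 64.27 = 25.03 percentage points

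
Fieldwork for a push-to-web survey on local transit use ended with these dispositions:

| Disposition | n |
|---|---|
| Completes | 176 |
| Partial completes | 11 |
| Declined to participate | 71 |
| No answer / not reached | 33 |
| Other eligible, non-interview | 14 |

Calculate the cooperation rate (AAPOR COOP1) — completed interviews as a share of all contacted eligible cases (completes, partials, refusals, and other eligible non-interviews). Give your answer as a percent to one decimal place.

Top: 176
Denom: 176 + 11 + 71 + 14 = 272
COOP1 = 176 / 272 = 0.6471

64.7%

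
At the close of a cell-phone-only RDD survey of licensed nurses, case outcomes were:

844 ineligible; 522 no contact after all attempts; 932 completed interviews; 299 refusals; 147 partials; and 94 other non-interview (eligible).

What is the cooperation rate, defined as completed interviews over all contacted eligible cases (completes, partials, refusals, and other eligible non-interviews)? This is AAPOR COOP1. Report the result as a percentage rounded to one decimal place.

Num = 932
Base = 932 + 147 + 299 + 94 = 1472
COOP1 = 932 / 1472 = 0.6332

63.3%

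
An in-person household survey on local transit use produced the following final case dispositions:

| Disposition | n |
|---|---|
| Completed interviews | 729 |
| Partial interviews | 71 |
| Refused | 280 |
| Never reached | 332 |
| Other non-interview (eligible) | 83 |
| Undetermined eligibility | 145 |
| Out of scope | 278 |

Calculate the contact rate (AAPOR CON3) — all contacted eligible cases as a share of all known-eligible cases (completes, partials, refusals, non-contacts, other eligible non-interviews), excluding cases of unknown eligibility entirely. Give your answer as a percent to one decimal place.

Num: 729 + 71 + 280 + 83 = 1163
Denom: 729 + 71 + 280 + 332 + 83 = 1495
CON3 = 1163 / 1495 = 0.7779

77.8%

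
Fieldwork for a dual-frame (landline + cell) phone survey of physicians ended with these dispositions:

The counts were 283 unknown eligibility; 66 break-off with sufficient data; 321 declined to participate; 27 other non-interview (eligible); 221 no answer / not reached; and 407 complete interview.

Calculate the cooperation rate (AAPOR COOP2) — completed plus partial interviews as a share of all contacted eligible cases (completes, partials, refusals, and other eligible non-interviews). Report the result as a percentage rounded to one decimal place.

Top = 407 + 66 = 473
Denom = 407 + 66 + 321 + 27 = 821
COOP2 = 473 / 821 = 0.5761

57.6%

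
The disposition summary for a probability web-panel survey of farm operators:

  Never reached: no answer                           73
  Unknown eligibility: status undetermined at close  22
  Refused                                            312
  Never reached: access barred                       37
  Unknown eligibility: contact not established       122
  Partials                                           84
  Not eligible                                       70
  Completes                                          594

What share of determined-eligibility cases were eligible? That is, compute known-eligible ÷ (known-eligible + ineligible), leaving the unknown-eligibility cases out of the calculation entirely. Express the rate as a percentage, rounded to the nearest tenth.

No answer / not reached = 73 + 37 = 110
Unknown if eligible = 122 + 22 = 144
Eligible (known): 594 + 84 + 312 + 110 = 1100
e = 1100 / (1100 + 70) = 1100 / 1170 = 0.9402

94.0%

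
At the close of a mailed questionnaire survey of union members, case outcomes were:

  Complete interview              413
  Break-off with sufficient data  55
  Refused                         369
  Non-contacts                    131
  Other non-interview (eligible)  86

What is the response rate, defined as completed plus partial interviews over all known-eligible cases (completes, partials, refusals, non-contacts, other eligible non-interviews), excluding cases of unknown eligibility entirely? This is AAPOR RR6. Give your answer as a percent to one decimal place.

Num → 413 + 55 = 468
Denom → 413 + 55 + 369 + 131 + 86 = 1054
RR6 = 468 / 1054 = 0.4440

44.4%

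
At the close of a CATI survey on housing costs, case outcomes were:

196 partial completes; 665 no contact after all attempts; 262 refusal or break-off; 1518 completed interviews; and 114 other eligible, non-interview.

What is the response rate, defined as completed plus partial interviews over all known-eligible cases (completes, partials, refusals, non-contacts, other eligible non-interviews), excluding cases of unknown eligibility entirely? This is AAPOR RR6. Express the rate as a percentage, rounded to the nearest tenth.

Num = 1518 + 196 = 1714
Denominator = 1518 + 196 + 262 + 665 + 114 = 2755
RR6 = 1714 / 2755 = 0.6221

62.2%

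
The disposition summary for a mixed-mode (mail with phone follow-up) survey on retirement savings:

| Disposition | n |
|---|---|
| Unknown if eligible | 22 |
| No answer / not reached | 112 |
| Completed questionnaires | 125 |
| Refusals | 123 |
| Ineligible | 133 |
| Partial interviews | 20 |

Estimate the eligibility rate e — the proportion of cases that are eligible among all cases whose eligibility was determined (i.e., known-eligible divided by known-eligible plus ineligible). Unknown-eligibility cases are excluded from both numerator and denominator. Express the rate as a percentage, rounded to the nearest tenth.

74.1%

Known eligible: 125 + 20 + 123 + 112 = 380
e = 380 / (380 + 133) = 380 / 513 = 0.7407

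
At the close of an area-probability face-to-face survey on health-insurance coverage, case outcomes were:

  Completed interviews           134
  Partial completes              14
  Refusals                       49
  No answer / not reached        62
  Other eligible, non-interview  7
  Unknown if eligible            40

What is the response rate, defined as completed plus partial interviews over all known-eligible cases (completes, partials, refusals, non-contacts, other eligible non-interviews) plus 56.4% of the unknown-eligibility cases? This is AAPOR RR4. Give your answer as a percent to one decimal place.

51.3%

Num = 134 + 14 = 148
Eligible (known) = 134 + 14 + 49 + 62 + 7 = 266
e × U = 0.5640 × 40 = 22.56
Denom = 266 + 22.56 = 288.56
RR4 = 148 / 288.56 = 0.5129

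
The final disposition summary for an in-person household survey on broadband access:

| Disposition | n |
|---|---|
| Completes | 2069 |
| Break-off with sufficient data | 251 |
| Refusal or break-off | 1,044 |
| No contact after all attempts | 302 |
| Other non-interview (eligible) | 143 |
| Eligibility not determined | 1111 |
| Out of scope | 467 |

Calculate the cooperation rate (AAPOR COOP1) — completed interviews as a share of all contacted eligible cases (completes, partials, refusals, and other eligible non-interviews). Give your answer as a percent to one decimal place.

Numerator = 2069
Denominator = 2069 + 251 + 1044 + 143 = 3507
COOP1 = 2069 / 3507 = 0.5900

59.0%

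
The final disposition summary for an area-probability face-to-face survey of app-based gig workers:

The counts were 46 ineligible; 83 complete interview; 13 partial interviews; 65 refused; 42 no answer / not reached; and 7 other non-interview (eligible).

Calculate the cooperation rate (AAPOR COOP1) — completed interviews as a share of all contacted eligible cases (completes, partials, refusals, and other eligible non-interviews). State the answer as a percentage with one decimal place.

49.4%

Num = 83
Denom = 83 + 13 + 65 + 7 = 168
COOP1 = 83 / 168 = 0.4940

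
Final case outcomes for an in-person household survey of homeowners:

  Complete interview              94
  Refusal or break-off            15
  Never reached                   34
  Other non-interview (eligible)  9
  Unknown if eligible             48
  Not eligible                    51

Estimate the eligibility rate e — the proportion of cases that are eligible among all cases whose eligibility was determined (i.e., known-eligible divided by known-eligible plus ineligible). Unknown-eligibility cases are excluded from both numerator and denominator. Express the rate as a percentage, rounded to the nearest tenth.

74.9%

Determined eligible: 94 + 15 + 34 + 9 = 152
e = 152 / (152 + 51) = 152 / 203 = 0.7488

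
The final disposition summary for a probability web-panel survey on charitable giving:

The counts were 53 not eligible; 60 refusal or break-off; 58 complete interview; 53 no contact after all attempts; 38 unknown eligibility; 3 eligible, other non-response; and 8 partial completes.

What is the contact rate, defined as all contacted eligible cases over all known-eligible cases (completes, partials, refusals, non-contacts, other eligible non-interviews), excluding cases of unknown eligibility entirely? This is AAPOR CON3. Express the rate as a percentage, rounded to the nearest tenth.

Numerator = 58 + 8 + 60 + 3 = 129
Denom = 58 + 8 + 60 + 53 + 3 = 182
CON3 = 129 / 182 = 0.7088

70.9%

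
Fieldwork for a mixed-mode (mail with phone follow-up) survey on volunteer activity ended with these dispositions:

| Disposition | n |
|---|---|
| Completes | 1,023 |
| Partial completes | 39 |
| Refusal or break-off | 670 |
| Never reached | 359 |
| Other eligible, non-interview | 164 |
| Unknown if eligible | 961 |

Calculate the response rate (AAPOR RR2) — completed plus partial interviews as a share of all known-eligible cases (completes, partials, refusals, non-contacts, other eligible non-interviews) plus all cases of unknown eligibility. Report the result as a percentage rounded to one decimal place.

Numerator: 1023 + 39 = 1062
Base: 1023 + 39 + 670 + 359 + 164 + 961 = 3216
RR2 = 1062 / 3216 = 0.3302

33.0%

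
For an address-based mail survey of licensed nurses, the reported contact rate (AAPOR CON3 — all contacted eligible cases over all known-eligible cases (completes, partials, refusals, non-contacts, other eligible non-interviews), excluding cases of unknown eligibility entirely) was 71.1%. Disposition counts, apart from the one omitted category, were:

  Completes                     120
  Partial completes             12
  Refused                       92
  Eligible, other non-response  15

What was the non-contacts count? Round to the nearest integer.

Numerator: 120 + 12 + 92 + 15 = 239
CON3 = 239 / D = 0.711
D = 239 / 0.711 = 336.1
Other denominator terms total 239
non-contacts = 336.1 − 239 ≈ 97

97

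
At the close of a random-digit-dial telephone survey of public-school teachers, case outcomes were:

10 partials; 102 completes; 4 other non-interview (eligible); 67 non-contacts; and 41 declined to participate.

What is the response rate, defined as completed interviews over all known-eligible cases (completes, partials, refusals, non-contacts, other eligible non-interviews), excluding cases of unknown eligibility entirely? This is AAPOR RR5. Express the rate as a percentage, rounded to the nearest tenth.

Top → 102
Base → 102 + 10 + 41 + 67 + 4 = 224
RR5 = 102 / 224 = 0.4554

45.5%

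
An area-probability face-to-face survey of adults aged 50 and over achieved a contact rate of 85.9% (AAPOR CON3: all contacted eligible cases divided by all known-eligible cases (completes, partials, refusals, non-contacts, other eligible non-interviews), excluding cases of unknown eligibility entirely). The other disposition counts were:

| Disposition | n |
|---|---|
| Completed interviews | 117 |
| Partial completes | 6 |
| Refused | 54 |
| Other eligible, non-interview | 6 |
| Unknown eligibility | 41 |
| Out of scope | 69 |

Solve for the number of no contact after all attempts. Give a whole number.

Num = 117 + 6 + 54 + 6 = 183
CON3 = 183 / D = 0.859
D = 183 / 0.859 = 213.0
Remaining denominator categories sum to 183
no contact after all attempts = 213.0 − 183 ≈ 30

30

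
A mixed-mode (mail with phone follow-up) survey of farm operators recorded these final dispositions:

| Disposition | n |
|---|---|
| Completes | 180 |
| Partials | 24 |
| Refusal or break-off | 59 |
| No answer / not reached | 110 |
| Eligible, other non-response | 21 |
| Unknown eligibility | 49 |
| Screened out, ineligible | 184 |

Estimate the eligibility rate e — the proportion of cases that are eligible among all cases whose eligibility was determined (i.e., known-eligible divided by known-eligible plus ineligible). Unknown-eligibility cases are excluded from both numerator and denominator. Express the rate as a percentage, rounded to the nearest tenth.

Eligible (known) → 180 + 24 + 59 + 110 + 21 = 394
e = 394 / (394 + 184) = 394 / 578 = 0.6817

68.2%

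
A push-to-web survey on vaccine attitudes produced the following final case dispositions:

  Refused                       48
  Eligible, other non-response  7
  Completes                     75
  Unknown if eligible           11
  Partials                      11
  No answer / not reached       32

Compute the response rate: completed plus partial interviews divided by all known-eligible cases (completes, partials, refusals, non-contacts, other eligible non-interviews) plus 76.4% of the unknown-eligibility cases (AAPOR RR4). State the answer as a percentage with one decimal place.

Num: 75 + 11 = 86
Eligible (known): 75 + 11 + 48 + 32 + 7 = 173
e × U: 0.7640 × 11 = 8.40
Denominator: 173 + 8.40 = 181.40
RR4 = 86 / 181.40 = 0.4741

47.4%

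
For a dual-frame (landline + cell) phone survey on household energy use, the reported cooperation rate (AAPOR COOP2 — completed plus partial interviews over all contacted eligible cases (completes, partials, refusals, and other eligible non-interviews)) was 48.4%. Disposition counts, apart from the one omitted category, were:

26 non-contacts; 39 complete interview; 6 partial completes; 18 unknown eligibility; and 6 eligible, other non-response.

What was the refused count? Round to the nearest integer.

Num: 39 + 6 = 45
COOP2 = 45 / D = 0.484
D = 45 / 0.484 = 93.0
Other denominator terms total 51
refused = 93.0 − 51 ≈ 42

42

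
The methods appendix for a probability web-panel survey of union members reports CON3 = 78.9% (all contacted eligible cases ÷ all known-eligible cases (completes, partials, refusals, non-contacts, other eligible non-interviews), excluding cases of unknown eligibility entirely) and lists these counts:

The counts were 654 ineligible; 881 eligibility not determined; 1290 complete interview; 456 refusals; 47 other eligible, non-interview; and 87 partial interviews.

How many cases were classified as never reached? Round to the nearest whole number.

Numerator: 1290 + 87 + 456 + 47 = 1880
CON3 = 1880 / D = 0.789
D = 1880 / 0.789 = 2382.8
Other denominator terms total 1880
never reached = 2382.8 − 1880 ≈ 503

503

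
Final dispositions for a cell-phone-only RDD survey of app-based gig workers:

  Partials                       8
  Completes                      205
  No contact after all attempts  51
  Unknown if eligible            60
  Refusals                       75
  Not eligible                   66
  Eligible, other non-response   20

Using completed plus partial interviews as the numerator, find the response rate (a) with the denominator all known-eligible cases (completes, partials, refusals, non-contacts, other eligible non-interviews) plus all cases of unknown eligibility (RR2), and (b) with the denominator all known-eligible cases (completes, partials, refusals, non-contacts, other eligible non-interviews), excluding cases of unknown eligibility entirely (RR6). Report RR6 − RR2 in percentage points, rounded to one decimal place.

Top: 205 + 8 = 213
Base: 205 + 8 + 75 + 51 + 20 + 60 = 419
RR2 = 213 / 419 = 0.5084
Base: 205 + 8 + 75 + 51 + 20 = 359
RR6 = 213 / 359 = 0.5933
Difference = 59.33 − 50.84 = 8.49 percentage points

8.5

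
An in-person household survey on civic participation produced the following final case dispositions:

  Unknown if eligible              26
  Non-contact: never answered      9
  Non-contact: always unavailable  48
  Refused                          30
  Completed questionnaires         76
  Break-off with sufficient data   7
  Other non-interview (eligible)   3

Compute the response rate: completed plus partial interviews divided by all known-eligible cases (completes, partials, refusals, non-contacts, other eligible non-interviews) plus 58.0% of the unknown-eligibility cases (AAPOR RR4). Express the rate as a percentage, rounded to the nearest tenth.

44.1%

No contact after all attempts = 9 + 48 = 57
Top → 76 + 7 = 83
Known eligible → 76 + 7 + 30 + 57 + 3 = 173
Eligible share of unknowns → 0.5800 × 26 = 15.08
Denom → 173 + 15.08 = 188.08
RR4 = 83 / 188.08 = 0.4413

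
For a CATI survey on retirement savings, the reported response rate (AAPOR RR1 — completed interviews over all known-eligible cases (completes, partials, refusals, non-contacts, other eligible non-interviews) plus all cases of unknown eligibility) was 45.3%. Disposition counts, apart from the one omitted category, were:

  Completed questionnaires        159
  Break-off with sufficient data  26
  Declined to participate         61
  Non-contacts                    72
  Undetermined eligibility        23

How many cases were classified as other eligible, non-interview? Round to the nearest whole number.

10

RR1 = 159 / D = 0.453
D = 159 / 0.453 = 351.0
Rest of base = 341
other eligible, non-interview = 351.0 − 341 ≈ 10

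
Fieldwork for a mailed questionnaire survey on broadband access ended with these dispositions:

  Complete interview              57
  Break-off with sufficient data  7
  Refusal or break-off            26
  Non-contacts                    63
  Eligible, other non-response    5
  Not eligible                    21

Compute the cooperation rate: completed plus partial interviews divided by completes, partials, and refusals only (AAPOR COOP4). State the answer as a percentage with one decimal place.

Numerator: 57 + 7 = 64
Denom: 57 + 7 + 26 = 90
COOP4 = 64 / 90 = 0.7111

71.1%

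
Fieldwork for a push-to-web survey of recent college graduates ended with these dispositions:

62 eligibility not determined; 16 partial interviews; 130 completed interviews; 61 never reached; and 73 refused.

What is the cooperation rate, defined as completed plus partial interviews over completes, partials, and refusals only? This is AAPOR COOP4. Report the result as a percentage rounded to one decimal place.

Numerator = 130 + 16 = 146
Denom = 130 + 16 + 73 = 219
COOP4 = 146 / 219 = 0.6667

66.7%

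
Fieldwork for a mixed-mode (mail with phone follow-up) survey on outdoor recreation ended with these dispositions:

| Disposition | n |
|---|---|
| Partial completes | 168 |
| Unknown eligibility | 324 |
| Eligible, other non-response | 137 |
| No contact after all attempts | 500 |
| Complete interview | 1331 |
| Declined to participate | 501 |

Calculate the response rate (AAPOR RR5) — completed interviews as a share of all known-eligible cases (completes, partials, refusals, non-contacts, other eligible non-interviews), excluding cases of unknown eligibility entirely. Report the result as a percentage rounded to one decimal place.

Num → 1331
Base → 1331 + 168 + 501 + 500 + 137 = 2637
RR5 = 1331 / 2637 = 0.5047

50.5%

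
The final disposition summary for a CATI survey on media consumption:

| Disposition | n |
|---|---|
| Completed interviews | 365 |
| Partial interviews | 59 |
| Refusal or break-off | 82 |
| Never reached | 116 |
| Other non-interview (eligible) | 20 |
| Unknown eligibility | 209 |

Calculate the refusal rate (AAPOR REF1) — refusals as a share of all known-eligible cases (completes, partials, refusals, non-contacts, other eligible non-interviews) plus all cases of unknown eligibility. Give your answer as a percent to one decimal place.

9.6%

Numerator: 82
Base: 365 + 59 + 82 + 116 + 20 + 209 = 851
REF1 = 82 / 851 = 0.0964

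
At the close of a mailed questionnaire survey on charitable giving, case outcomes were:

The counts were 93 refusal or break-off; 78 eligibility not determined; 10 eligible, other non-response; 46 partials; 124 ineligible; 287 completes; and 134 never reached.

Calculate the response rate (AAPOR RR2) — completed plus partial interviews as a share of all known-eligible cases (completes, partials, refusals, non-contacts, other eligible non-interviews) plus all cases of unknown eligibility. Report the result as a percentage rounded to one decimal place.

51.4%

Numerator: 287 + 46 = 333
Denominator: 287 + 46 + 93 + 134 + 10 + 78 = 648
RR2 = 333 / 648 = 0.5139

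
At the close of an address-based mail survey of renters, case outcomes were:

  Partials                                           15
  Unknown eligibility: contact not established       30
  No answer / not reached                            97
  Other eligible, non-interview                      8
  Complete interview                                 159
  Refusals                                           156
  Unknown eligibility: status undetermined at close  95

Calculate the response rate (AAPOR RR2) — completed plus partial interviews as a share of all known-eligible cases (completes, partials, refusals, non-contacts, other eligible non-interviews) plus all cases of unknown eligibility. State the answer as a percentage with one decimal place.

31.1%

Unknown eligibility = 30 + 95 = 125
Numerator = 159 + 15 = 174
Denominator = 159 + 15 + 156 + 97 + 8 + 125 = 560
RR2 = 174 / 560 = 0.3107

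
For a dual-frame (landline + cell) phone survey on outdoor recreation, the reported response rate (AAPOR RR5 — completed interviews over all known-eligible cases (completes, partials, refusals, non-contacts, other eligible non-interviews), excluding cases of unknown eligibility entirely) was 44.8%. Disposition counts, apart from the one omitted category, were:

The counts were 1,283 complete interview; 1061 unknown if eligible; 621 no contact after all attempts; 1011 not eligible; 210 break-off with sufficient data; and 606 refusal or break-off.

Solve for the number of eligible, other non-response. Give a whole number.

144

RR5 = 1283 / D = 0.448
D = 1283 / 0.448 = 2863.8
Other denominator terms total 2720
eligible, other non-response = 2863.8 − 2720 ≈ 144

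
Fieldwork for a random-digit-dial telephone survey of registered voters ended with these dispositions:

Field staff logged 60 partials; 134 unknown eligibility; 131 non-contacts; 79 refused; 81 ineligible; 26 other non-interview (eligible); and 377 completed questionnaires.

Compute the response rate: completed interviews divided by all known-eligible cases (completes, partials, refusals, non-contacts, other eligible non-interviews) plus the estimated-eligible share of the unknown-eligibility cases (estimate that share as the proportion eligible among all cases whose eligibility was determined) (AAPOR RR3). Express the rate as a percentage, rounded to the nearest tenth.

Numerator → 377
Determined eligible → 377 + 60 + 79 + 131 + 26 = 673
e = 673 / (673 + 81) = 673 / 754 = 0.8926
e × U → 0.8926 × 134 = 119.61
Base → 673 + 119.61 = 792.61
RR3 = 377 / 792.61 = 0.4756

47.6%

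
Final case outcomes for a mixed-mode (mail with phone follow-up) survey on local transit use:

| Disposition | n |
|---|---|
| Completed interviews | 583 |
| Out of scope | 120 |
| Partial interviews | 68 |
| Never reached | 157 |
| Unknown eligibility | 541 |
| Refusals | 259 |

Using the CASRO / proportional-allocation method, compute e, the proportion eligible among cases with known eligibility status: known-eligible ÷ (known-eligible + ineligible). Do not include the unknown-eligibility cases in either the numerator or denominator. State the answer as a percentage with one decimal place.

89.9%

Determined eligible → 583 + 68 + 259 + 157 = 1067
e = 1067 / (1067 + 120) = 1067 / 1187 = 0.8989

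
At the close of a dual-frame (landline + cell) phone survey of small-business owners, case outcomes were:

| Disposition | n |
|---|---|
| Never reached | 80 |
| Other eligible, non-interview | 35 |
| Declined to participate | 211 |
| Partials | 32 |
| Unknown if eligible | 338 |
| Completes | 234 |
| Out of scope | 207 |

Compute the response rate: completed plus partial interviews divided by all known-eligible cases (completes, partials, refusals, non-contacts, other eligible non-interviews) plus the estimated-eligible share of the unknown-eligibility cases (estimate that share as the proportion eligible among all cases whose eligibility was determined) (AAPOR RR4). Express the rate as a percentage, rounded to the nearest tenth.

Num: 234 + 32 = 266
Determined eligible: 234 + 32 + 211 + 80 + 35 = 592
e = 592 / (592 + 207) = 592 / 799 = 0.7409
Estimated eligible among unknowns: 0.7409 × 338 = 250.42
Denominator: 592 + 250.42 = 842.42
RR4 = 266 / 842.42 = 0.3158

31.6%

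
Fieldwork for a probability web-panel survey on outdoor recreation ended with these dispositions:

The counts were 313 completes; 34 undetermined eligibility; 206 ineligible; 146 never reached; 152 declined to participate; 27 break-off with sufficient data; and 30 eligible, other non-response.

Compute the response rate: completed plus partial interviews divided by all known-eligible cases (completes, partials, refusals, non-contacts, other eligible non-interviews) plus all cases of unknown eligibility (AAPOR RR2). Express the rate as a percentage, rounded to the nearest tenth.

Numerator: 313 + 27 = 340
Base: 313 + 27 + 152 + 146 + 30 + 34 = 702
RR2 = 340 / 702 = 0.4843

48.4%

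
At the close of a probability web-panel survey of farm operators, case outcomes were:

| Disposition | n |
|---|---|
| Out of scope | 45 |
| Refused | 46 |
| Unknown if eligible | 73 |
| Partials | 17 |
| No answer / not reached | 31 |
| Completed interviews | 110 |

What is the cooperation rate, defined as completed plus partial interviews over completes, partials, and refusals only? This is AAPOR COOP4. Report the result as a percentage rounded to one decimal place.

Top = 110 + 17 = 127
Denom = 110 + 17 + 46 = 173
COOP4 = 127 / 173 = 0.7341

73.4%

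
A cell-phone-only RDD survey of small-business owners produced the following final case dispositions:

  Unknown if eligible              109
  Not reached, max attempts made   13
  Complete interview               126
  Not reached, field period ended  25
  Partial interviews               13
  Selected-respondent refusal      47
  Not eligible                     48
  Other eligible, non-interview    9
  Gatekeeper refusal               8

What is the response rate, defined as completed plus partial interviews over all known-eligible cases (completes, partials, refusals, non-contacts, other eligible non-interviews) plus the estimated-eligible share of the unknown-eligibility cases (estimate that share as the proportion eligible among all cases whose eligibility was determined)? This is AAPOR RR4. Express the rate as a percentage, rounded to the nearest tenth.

41.9%

Refused = 8 + 47 = 55
Non-contacts = 25 + 13 = 38
Numerator → 126 + 13 = 139
Eligible (known) → 126 + 13 + 55 + 38 + 9 = 241
e = 241 / (241 + 48) = 241 / 289 = 0.8339
e × U → 0.8339 × 109 = 90.90
Denom → 241 + 90.90 = 331.90
RR4 = 139 / 331.90 = 0.4188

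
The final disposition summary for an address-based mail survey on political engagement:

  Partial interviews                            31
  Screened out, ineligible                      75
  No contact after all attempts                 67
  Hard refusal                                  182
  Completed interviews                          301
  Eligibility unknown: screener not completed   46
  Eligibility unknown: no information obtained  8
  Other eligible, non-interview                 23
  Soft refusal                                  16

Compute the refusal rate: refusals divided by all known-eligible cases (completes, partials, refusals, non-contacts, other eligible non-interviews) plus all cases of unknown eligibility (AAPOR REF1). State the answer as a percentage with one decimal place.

Refused = 182 + 16 = 198
Eligibility not determined = 46 + 8 = 54
Top = 198
Base = 301 + 31 + 198 + 67 + 23 + 54 = 674
REF1 = 198 / 674 = 0.2938

29.4%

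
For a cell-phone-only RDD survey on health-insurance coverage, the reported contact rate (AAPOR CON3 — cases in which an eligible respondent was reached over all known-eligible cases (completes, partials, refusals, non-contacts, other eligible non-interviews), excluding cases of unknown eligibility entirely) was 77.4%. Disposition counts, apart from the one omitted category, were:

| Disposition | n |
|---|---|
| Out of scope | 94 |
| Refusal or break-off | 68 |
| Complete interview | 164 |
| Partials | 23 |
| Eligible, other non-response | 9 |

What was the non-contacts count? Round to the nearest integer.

Top: 164 + 23 + 68 + 9 = 264
CON3 = 264 / D = 0.774
D = 264 / 0.774 = 341.1
Remaining denominator categories sum to 264
non-contacts = 341.1 − 264 ≈ 77

77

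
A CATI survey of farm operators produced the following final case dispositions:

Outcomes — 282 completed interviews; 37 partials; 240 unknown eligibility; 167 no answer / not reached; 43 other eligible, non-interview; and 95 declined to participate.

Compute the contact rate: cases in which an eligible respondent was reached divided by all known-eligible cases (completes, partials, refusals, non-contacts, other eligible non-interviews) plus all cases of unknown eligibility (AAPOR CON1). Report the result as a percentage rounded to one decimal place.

52.9%

Num: 282 + 37 + 95 + 43 = 457
Base: 282 + 37 + 95 + 167 + 43 + 240 = 864
CON1 = 457 / 864 = 0.5289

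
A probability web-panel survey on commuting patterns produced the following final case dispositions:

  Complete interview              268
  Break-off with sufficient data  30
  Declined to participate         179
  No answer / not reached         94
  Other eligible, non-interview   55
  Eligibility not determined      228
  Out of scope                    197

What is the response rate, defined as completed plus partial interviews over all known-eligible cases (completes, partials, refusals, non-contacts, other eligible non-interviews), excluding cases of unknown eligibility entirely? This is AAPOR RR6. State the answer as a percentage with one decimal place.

Top = 268 + 30 = 298
Base = 268 + 30 + 179 + 94 + 55 = 626
RR6 = 298 / 626 = 0.4760

47.6%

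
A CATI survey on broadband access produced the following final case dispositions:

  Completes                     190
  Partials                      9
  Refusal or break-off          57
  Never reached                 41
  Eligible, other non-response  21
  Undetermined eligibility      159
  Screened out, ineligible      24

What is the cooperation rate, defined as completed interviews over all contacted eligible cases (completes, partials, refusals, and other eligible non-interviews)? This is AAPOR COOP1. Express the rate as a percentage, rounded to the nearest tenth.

68.6%

Numerator: 190
Denom: 190 + 9 + 57 + 21 = 277
COOP1 = 190 / 277 = 0.6859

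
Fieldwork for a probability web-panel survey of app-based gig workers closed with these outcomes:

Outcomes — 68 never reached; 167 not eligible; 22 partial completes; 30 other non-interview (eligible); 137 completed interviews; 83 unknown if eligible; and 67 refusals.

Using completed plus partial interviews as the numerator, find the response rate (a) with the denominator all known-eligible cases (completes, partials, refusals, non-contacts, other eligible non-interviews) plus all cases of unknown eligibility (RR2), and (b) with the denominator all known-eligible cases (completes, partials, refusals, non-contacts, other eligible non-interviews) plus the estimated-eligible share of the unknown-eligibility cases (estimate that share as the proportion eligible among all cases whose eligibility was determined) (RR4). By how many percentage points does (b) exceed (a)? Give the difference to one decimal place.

2.9

Numerator: 137 + 22 = 159
Base: 137 + 22 + 67 + 68 + 30 + 83 = 407
RR2 = 159 / 407 = 0.3907
Eligible (known): 137 + 22 + 67 + 68 + 30 = 324
e = 324 / (324 + 167) = 324 / 491 = 0.6599
e × U: 0.6599 × 83 = 54.77
Base: 324 + 54.77 = 378.77
RR4 = 159 / 378.77 = 0.4198
Difference = 41.98 − 39.07 = 2.91 percentage points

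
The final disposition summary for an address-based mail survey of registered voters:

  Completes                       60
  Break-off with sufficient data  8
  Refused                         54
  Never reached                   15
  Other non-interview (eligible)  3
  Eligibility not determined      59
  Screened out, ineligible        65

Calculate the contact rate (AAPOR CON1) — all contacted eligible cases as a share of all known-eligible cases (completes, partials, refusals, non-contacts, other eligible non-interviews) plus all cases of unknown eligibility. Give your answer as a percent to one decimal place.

62.8%

Num → 60 + 8 + 54 + 3 = 125
Denominator → 60 + 8 + 54 + 15 + 3 + 59 = 199
CON1 = 125 / 199 = 0.6281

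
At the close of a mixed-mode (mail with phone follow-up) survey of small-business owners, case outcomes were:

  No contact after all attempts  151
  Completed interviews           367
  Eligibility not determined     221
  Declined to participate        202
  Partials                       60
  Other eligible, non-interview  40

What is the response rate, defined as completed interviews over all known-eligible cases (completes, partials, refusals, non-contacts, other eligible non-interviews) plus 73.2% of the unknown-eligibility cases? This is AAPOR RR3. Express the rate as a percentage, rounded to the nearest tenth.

Top → 367
Known eligible → 367 + 60 + 202 + 151 + 40 = 820
Estimated eligible among unknowns → 0.7320 × 221 = 161.77
Denominator → 820 + 161.77 = 981.77
RR3 = 367 / 981.77 = 0.3738

37.4%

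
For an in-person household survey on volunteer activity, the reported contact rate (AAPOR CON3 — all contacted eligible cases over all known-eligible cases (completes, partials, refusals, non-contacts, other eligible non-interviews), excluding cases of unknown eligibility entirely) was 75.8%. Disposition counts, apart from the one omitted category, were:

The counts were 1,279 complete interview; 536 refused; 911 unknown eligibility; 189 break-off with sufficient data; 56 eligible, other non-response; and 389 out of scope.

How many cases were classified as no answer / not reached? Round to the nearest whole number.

658

Top → 1279 + 189 + 536 + 56 = 2060
CON3 = 2060 / D = 0.758
D = 2060 / 0.758 = 2717.7
Remaining denominator categories sum to 2060
no answer / not reached = 2717.7 − 2060 ≈ 658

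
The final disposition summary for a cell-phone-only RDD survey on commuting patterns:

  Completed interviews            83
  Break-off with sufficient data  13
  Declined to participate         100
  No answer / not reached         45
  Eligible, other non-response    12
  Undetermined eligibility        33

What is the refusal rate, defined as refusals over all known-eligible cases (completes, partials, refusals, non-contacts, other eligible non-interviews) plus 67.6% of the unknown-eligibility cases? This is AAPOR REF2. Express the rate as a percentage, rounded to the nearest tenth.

Top → 100
Known eligible → 83 + 13 + 100 + 45 + 12 = 253
Estimated eligible among unknowns → 0.6760 × 33 = 22.31
Base → 253 + 22.31 = 275.31
REF2 = 100 / 275.31 = 0.3632

36.3%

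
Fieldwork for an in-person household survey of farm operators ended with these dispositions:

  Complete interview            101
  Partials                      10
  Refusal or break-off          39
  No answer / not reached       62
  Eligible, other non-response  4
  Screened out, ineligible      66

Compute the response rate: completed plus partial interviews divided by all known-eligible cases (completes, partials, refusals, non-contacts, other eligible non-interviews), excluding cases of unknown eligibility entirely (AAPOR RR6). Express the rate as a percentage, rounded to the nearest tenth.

Numerator = 101 + 10 = 111
Denom = 101 + 10 + 39 + 62 + 4 = 216
RR6 = 111 / 216 = 0.5139

51.4%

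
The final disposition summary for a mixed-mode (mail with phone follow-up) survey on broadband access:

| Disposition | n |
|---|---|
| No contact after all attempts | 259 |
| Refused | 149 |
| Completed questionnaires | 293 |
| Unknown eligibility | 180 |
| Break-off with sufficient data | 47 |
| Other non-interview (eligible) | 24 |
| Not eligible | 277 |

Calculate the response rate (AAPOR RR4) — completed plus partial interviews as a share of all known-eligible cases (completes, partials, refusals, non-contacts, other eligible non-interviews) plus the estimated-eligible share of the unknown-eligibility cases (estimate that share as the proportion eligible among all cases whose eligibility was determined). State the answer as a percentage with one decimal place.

37.6%

Numerator → 293 + 47 = 340
Determined eligible → 293 + 47 + 149 + 259 + 24 = 772
e = 772 / (772 + 277) = 772 / 1049 = 0.7359
Estimated eligible among unknowns → 0.7359 × 180 = 132.46
Denominator → 772 + 132.46 = 904.46
RR4 = 340 / 904.46 = 0.3759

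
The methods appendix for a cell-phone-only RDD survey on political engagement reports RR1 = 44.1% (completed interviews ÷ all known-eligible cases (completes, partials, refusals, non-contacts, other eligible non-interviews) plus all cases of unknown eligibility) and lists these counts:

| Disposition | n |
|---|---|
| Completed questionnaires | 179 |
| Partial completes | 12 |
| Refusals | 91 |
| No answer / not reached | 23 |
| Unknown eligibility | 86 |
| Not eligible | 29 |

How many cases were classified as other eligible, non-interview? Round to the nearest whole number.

15

RR1 = 179 / D = 0.441
D = 179 / 0.441 = 405.9
Rest of base = 391
other eligible, non-interview = 405.9 − 391 ≈ 15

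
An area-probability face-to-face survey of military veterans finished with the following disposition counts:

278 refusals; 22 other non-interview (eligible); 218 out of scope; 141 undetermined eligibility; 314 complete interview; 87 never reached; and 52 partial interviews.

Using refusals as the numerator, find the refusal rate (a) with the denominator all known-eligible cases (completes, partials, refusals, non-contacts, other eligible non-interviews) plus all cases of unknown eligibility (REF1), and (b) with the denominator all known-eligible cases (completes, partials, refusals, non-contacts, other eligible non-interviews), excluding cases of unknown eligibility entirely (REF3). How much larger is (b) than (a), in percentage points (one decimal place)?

Top: 278
Denominator: 314 + 52 + 278 + 87 + 22 + 141 = 894
REF1 = 278 / 894 = 0.3110
Denominator: 314 + 52 + 278 + 87 + 22 = 753
REF3 = 278 / 753 = 0.3692
Difference = 36.92 − 31.10 = 5.82 percentage points

5.8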